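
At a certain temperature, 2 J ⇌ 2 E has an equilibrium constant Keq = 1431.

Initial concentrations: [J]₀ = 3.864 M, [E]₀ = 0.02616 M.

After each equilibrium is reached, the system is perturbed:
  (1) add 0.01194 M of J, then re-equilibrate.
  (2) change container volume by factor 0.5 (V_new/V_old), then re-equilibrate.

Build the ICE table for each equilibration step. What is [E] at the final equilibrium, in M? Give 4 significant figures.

Q₀ = 4.5835e-05 vs Keq = 1431 ⇒ Q<K, forward
Step 1:
                   J          E
  I            3.864    0.02616
  C           -3.764      3.764
  E           0.1002       3.79
  solve Keq expr → x = 1.882; check Q = 1431
Then add 0.01194 M of J.
Step 2:
                   J          E
  I           0.1121       3.79
  C         -0.01163    0.01163
  E           0.1005      3.802
  solve Keq expr → x = 0.005816; check Q = 1431
Then change container volume by factor 0.5 (V_new/V_old).
Step 3:
                   J          E
  I            0.201      7.603
  C                0          0
  E            0.201      7.603
  solve Keq expr → x = 0; check Q = 1431

[E]_eq = 7.603 M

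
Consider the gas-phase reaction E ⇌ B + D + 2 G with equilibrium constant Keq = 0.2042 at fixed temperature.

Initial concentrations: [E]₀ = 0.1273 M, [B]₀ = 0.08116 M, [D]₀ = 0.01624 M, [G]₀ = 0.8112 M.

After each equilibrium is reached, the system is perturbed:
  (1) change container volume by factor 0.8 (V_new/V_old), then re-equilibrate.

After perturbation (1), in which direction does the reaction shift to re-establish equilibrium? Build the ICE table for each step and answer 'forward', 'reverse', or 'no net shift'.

Q₀ = 0.006813 vs Keq = 0.2042 ⇒ Q<K, forward
Step 1:
                  E         B         D         G
  init       0.1273   0.08116   0.01624    0.8112
  Δ         -0.0698    0.0698    0.0698    0.1396
  eq         0.0575     0.151   0.08604    0.9508
  solve Keq expr → x = 0.0698; check Q = 0.2042
Then change container volume by factor 0.8 (V_new/V_old).
Step 2:
                  E         B         D         G
  init      0.07188    0.1887    0.1075     1.188
  Δ         0.02119  -0.02119  -0.02119  -0.04237
  eq        0.09306    0.1675   0.08636     1.146
  solve Keq expr → x = -0.02119; check Q = 0.2042

Direction: reverse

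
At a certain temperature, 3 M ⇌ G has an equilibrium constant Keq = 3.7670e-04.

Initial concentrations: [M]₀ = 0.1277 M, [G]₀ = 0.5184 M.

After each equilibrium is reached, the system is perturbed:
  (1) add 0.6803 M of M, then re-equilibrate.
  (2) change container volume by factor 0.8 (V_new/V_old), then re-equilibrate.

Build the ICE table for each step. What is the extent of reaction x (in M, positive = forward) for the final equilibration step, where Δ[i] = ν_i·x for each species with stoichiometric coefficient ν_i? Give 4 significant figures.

x = 0.003334 M

Q₀ = 248.9 vs Keq = 3.7670e-04 ⇒ Q>K, reverse
Step 1:
                    M           G
  init         0.1277      0.5184
  Δ              1.55     -0.5166
  eq            1.678    0.001778
  solve Keq expr → x = -0.5166; check Q = 3.7670e-04
Then add 0.6803 M of M.
Step 2:
                    M           G
  init          2.358    0.001778
  Δ         -0.009304    0.003101
  eq            2.349     0.00488
  solve Keq expr → x = 0.003101; check Q = 3.7670e-04
Then change container volume by factor 0.8 (V_new/V_old).
Step 3:
                    M           G
  init          2.936      0.0061
  Δ             -0.01    0.003334
  eq            2.926    0.009434
  solve Keq expr → x = 0.003334; check Q = 3.7670e-04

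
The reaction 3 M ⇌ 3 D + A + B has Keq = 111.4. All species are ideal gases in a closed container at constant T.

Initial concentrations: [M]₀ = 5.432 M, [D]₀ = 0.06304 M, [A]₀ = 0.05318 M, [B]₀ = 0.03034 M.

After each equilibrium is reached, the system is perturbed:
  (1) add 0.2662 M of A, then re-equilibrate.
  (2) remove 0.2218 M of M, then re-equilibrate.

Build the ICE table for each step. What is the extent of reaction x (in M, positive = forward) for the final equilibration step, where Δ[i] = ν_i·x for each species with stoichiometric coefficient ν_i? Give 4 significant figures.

Q₀ = 2.5219e-09 vs Keq = 111.4 ⇒ Q<K, forward
Step 1:
                  M         D         A         B
  init        5.432   0.06304   0.05318   0.03034
  Δ           -4.27      4.27     1.423     1.423
  eq          1.162     4.333     1.477     1.454
  solve Keq expr → x = 1.423; check Q = 111.4
Then add 0.2662 M of A.
Step 2:
                  M         D         A         B
  init        1.162     4.333     1.743     1.454
  Δ         0.04539  -0.04539  -0.01513  -0.01513
  eq          1.207     4.288     1.728     1.439
  solve Keq expr → x = -0.01513; check Q = 111.4
Then remove 0.2218 M of M.
Step 3:
                  M         D         A         B
  init       0.9853     4.288     1.728     1.439
  Δ          0.1533   -0.1533  -0.05109  -0.05109
  eq          1.139     4.135     1.677     1.388
  solve Keq expr → x = -0.05109; check Q = 111.4

x = -0.05109 M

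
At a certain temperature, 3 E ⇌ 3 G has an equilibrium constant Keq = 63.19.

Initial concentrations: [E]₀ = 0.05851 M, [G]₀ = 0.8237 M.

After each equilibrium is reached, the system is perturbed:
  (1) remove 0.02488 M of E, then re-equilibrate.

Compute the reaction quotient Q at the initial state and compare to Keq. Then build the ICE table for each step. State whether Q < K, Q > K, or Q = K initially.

Q₀ = 2790; Q > K (proceeds reverse)

Q₀ = 2790 vs Keq = 63.19 ⇒ Q>K, reverse
Step 1:
                  E         G
  Initial   0.05851    0.8237
  Change     0.1185   -0.1185
  Equil       0.177    0.7052
  solve Keq expr → x = -0.03951; check Q = 63.19
Then remove 0.02488 M of E.
Step 2:
                  E         G
  Initial    0.1522    0.7052
  Change    0.01989  -0.01989
  Equil       0.172    0.6853
  solve Keq expr → x = -0.006629; check Q = 63.19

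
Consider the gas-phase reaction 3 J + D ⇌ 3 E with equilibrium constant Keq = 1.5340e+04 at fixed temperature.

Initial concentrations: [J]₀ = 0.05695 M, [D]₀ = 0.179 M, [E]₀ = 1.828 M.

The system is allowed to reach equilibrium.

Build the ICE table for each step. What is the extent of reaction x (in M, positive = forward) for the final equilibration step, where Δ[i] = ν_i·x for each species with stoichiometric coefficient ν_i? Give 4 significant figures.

Q₀ = 1.8475e+05 vs Keq = 1.5340e+04 ⇒ Q>K, reverse
Step 1:
                    J           D           E
  Initial     0.05695       0.179       1.828
  Change      0.06434     0.02145    -0.06434
  Equil        0.1213      0.2004       1.764
  solve Keq expr → x = -0.02145; check Q = 1.5340e+04

x = -0.02145 M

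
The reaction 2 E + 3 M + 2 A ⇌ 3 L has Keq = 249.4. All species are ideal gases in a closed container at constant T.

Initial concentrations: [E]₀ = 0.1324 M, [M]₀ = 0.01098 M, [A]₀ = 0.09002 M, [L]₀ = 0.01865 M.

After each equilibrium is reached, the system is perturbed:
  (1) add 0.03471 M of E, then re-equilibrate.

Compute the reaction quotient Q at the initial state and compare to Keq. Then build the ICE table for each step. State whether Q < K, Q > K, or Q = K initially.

Q₀ = 3.4497e+04; Q > K (proceeds reverse)

Q₀ = 3.4497e+04 vs Keq = 249.4 ⇒ Q>K, reverse
Step 1:
                   E          M          A          L
  init        0.1324    0.01098    0.09002    0.01865
  Δ         0.007223    0.01083   0.007223   -0.01083
  eq          0.1396    0.02181    0.09724   0.007815
  solve Keq expr → x = -0.003612; check Q = 249.4
Then add 0.03471 M of E.
Step 2:
                   E          M          A          L
  init        0.1743    0.02181    0.09724   0.007815
  Δ       -5.6258e-04 -8.4388e-04 -5.6258e-04 8.4388e-04
  eq          0.1738    0.02097    0.09668   0.008659
  solve Keq expr → x = 2.8129e-04; check Q = 249.4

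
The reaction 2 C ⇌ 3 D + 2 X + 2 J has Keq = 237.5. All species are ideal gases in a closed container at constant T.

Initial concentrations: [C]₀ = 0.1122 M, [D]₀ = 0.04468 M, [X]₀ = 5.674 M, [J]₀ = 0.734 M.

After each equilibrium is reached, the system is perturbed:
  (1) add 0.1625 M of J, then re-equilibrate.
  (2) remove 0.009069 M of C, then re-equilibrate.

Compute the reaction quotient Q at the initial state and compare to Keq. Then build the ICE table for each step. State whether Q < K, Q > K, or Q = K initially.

Q₀ = 0.1229; Q < K (proceeds forward)

Q₀ = 0.1229 vs Keq = 237.5 ⇒ Q<K, forward
Step 1:
                    C           D           X           J
  I            0.1122     0.04468       5.674       0.734
  C          -0.08904      0.1336     0.08904     0.08904
  E           0.02316      0.1782       5.763       0.823
  solve Keq expr → x = 0.04452; check Q = 237.5
Then add 0.1625 M of J.
Step 2:
                    C           D           X           J
  I           0.02316      0.1782       5.763      0.9855
  C          0.003316   -0.004973   -0.003316   -0.003316
  E           0.02648      0.1733        5.76      0.9822
  solve Keq expr → x = -0.001658; check Q = 237.5
Then remove 0.009069 M of C.
Step 3:
                    C           D           X           J
  I           0.01741      0.1733        5.76      0.9822
  C          0.006631   -0.009946   -0.006631   -0.006631
  E           0.02404      0.1633       5.753      0.9756
  solve Keq expr → x = -0.003315; check Q = 237.5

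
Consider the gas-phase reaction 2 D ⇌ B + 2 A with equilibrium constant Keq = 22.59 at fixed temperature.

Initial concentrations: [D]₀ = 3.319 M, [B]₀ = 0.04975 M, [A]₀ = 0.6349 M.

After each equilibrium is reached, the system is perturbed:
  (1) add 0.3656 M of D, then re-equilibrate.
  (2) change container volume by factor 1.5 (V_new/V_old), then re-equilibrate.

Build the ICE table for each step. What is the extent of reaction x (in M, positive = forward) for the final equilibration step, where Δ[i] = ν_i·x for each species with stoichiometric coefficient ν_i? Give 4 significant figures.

Q₀ = 0.00182 vs Keq = 22.59 ⇒ Q<K, forward
Step 1:
                   D          B          A
  init         3.319    0.04975     0.6349
  Δ           -2.548      1.274      2.548
  eq          0.7706      1.324      3.183
  solve Keq expr → x = 1.274; check Q = 22.59
Then add 0.3656 M of D.
Step 2:
                   D          B          A
  init         1.136      1.324      3.183
  Δ          -0.2619      0.131     0.2619
  eq          0.8743      1.455      3.445
  solve Keq expr → x = 0.131; check Q = 22.59
Then change container volume by factor 1.5 (V_new/V_old).
Step 3:
                   D          B          A
  init        0.5829     0.9699      2.297
  Δ         -0.08025    0.04012    0.08025
  eq          0.5026       1.01      2.377
  solve Keq expr → x = 0.04012; check Q = 22.59

x = 0.04012 M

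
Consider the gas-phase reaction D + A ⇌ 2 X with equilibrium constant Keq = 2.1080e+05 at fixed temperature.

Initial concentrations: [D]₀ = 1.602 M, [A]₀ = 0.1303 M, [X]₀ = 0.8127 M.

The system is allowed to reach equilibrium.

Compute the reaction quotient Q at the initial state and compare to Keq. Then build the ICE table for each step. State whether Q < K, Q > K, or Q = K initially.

Q₀ = 3.164; Q < K (proceeds forward)

Q₀ = 3.164 vs Keq = 2.1080e+05 ⇒ Q<K, forward
Step 1:
                    D           A           X
  Initial       1.602      0.1303      0.8127
  Change      -0.1303     -0.1303      0.2606
  Equil         1.472  3.7132e-06       1.073
  solve Keq expr → x = 0.1303; check Q = 2.1080e+05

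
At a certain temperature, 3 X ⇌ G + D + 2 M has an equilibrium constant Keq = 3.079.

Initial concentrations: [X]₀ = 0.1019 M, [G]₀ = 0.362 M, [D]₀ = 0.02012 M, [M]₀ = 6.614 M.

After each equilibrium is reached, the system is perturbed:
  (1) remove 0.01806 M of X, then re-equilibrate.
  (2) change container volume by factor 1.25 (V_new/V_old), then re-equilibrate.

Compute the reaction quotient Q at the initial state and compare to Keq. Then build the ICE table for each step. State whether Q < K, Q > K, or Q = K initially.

Q₀ = 301.1 vs Keq = 3.079 ⇒ Q>K, reverse
Step 1:
                  X         G         D         M
  Initial    0.1019     0.362   0.02012     6.614
  Change    0.05782  -0.01927  -0.01927  -0.03855
  Equil      0.1597    0.3427 8.4662e-04     6.575
  solve Keq expr → x = -0.01927; check Q = 3.079
Then remove 0.01806 M of X.
Step 2:
                  X         G         D         M
  Initial    0.1417    0.3427 8.4662e-04     6.575
  Change  7.3840e-04 -2.4613e-04 -2.4613e-04 -4.9227e-04
  Equil      0.1424    0.3425 6.0049e-04     6.575
  solve Keq expr → x = -2.4613e-04; check Q = 3.079
Then change container volume by factor 1.25 (V_new/V_old).
Step 3:
                  X         G         D         M
  Initial    0.1139     0.274 4.8039e-04      5.26
  Change  -3.4316e-04 1.1439e-04 1.1439e-04 2.2877e-04
  Equil      0.1136    0.2741 5.9478e-04      5.26
  solve Keq expr → x = 1.1439e-04; check Q = 3.079

Q₀ = 301.1; Q > K (proceeds reverse)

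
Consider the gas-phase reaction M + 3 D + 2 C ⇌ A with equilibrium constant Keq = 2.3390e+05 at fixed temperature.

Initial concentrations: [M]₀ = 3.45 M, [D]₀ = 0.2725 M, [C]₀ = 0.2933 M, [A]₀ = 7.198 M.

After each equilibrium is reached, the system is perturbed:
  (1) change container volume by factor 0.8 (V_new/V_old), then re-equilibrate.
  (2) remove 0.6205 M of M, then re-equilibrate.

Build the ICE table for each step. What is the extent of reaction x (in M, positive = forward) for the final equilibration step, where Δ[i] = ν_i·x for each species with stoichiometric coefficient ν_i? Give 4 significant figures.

Q₀ = 1199 vs Keq = 2.3390e+05 ⇒ Q<K, forward
Step 1:
                   M          D          C          A
  I             3.45     0.2725     0.2933      7.198
  C         -0.06707    -0.2012    -0.1341    0.06707
  E            3.383     0.0713     0.1592      7.265
  solve Keq expr → x = 0.06707; check Q = 2.3390e+05
Then change container volume by factor 0.8 (V_new/V_old).
Step 2:
                   M          D          C          A
  I            4.229    0.08912      0.199      9.081
  C        -0.008025   -0.02408   -0.01605   0.008025
  E            4.221    0.06505     0.1829      9.089
  solve Keq expr → x = 0.008025; check Q = 2.3390e+05
Then remove 0.6205 M of M.
Step 3:
                   M          D          C          A
  I              3.6    0.06505     0.1829      9.089
  C          0.00101   0.003031   0.002021   -0.00101
  E            3.601    0.06808     0.1849      9.088
  solve Keq expr → x = -0.00101; check Q = 2.3390e+05

x = -0.00101 M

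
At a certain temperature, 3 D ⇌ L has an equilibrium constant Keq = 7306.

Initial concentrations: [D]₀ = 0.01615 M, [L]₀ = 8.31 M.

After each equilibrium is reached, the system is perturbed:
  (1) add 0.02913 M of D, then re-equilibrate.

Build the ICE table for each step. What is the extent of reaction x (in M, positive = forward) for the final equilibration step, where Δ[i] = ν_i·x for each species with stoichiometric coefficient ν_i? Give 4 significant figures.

x = 0.009696 M

Q₀ = 1.9728e+06 vs Keq = 7306 ⇒ Q>K, reverse
Step 1:
                   D          L
  Initial    0.01615       8.31
  Change     0.08811   -0.02937
  Equil       0.1043      8.281
  solve Keq expr → x = -0.02937; check Q = 7306
Then add 0.02913 M of D.
Step 2:
                   D          L
  Initial     0.1334      8.281
  Change    -0.02909   0.009696
  Equil       0.1043       8.29
  solve Keq expr → x = 0.009696; check Q = 7306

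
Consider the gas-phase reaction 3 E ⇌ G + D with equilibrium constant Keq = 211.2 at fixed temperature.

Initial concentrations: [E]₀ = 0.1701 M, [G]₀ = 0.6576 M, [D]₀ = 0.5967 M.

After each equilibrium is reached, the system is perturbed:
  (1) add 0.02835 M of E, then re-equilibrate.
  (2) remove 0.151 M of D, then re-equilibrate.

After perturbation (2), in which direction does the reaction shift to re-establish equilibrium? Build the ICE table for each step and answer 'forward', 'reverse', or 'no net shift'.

Direction: forward

Q₀ = 79.73 vs Keq = 211.2 ⇒ Q<K, forward
Step 1:
                  E         G         D
  init       0.1701    0.6576    0.5967
  Δ         -0.0452   0.01507   0.01507
  eq         0.1249    0.6727    0.6118
  solve Keq expr → x = 0.01507; check Q = 211.2
Then add 0.02835 M of E.
Step 2:
                  E         G         D
  init       0.1533    0.6727    0.6118
  Δ        -0.02718  0.009059  0.009059
  eq         0.1261    0.6817    0.6208
  solve Keq expr → x = 0.009059; check Q = 211.2
Then remove 0.151 M of D.
Step 3:
                  E         G         D
  init       0.1261    0.6817    0.4698
  Δ        -0.01069  0.003565  0.003565
  eq         0.1154    0.6853    0.4734
  solve Keq expr → x = 0.003565; check Q = 211.2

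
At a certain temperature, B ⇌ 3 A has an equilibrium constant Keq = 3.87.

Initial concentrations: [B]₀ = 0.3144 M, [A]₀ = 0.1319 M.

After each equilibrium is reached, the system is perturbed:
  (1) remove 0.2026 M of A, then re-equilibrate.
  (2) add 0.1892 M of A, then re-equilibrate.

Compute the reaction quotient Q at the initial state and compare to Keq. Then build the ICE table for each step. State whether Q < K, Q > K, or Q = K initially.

Q₀ = 0.007299; Q < K (proceeds forward)

Q₀ = 0.007299 vs Keq = 3.87 ⇒ Q<K, forward
Step 1:
                  B         A
  I          0.3144    0.1319
  C         -0.2058    0.6173
  E          0.1086    0.7492
  solve Keq expr → x = 0.2058; check Q = 3.87
Then remove 0.2026 M of A.
Step 2:
                  B         A
  I          0.1086    0.5466
  C        -0.03609    0.1083
  E         0.07256    0.6548
  solve Keq expr → x = 0.03609; check Q = 3.87
Then add 0.1892 M of A.
Step 3:
                  B         A
  I         0.07256     0.844
  C         0.03357   -0.1007
  E          0.1061    0.7433
  solve Keq expr → x = -0.03357; check Q = 3.87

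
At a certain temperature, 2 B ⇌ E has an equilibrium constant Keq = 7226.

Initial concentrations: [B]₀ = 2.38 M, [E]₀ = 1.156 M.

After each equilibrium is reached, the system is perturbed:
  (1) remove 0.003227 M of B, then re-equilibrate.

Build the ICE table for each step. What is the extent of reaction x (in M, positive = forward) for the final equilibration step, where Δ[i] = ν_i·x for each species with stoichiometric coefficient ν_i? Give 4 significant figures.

x = -0.00161 M

Q₀ = 0.2041 vs Keq = 7226 ⇒ Q<K, forward
Step 1:
                  B         E
  init         2.38     1.156
  Δ          -2.362     1.181
  eq        0.01798     2.337
  solve Keq expr → x = 1.181; check Q = 7226
Then remove 0.003227 M of B.
Step 2:
                  B         E
  init      0.01476     2.337
  Δ        0.003221  -0.00161
  eq        0.01798     2.335
  solve Keq expr → x = -0.00161; check Q = 7226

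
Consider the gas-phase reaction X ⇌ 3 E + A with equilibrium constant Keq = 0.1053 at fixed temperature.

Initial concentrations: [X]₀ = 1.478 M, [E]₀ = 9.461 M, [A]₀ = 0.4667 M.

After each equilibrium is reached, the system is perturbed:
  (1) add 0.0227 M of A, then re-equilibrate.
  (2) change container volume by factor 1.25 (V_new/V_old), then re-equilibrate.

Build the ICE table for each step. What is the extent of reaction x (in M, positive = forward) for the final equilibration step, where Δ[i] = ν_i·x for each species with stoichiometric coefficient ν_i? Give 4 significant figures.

Q₀ = 267.4 vs Keq = 0.1053 ⇒ Q>K, reverse
Step 1:
                  X         E         A
  I           1.478     9.461    0.4667
  C          0.4663    -1.399   -0.4663
  E           1.944     8.062 3.9071e-04
  solve Keq expr → x = -0.4663; check Q = 0.1053
Then add 0.0227 M of A.
Step 2:
                  X         E         A
  I           1.944     8.062   0.02309
  C         0.02269  -0.06806  -0.02269
  E           1.967     7.994 4.0545e-04
  solve Keq expr → x = -0.02269; check Q = 0.1053
Then change container volume by factor 1.25 (V_new/V_old).
Step 3:
                  X         E         A
  I           1.574     6.395 3.2436e-04
  C       -3.0876e-04 9.2627e-04 3.0876e-04
  E           1.573     6.396 6.3311e-04
  solve Keq expr → x = 3.0876e-04; check Q = 0.1053

x = 3.0876e-04 M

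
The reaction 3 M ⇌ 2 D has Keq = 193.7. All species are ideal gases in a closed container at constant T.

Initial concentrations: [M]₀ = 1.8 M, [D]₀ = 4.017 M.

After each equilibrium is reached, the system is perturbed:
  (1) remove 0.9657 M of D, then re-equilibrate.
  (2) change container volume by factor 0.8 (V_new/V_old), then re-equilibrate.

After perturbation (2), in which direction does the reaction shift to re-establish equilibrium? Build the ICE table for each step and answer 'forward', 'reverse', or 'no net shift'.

Q₀ = 2.767 vs Keq = 193.7 ⇒ Q<K, forward
Step 1:
                   M          D
  I              1.8      4.017
  C           -1.302     0.8683
  E           0.4976      4.885
  solve Keq expr → x = 0.4341; check Q = 193.7
Then remove 0.9657 M of D.
Step 2:
                   M          D
  I           0.4976       3.92
  C          -0.0648     0.0432
  E           0.4328      3.963
  solve Keq expr → x = 0.0216; check Q = 193.7
Then change container volume by factor 0.8 (V_new/V_old).
Step 3:
                   M          D
  I            0.541      4.953
  C         -0.03711    0.02474
  E           0.5039      4.978
  solve Keq expr → x = 0.01237; check Q = 193.7

Direction: forward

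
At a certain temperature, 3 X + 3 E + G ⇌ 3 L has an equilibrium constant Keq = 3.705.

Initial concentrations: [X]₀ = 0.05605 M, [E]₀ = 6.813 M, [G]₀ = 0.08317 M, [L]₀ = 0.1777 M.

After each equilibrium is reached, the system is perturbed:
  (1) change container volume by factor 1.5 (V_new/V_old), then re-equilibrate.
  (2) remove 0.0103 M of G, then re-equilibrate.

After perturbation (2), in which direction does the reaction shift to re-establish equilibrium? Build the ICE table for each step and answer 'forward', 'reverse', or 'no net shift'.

Q₀ = 1.212 vs Keq = 3.705 ⇒ Q<K, forward
Step 1:
                  X         E         G         L
  init      0.05605     6.813   0.08317    0.1777
  Δ        -0.01361  -0.01361 -0.004536   0.01361
  eq        0.04244     6.799   0.07863    0.1913
  solve Keq expr → x = 0.004536; check Q = 3.705
Then change container volume by factor 1.5 (V_new/V_old).
Step 2:
                  X         E         G         L
  init      0.02829     4.533   0.05242    0.1275
  Δ         0.01374   0.01374  0.004579  -0.01374
  eq        0.04203     4.547     0.057    0.1138
  solve Keq expr → x = -0.004579; check Q = 3.705
Then remove 0.0103 M of G.
Step 3:
                  X         E         G         L
  init      0.04203     4.547    0.0467    0.1138
  Δ        0.001914  0.001914 6.3797e-04 -0.001914
  eq        0.04394     4.549   0.04734    0.1119
  solve Keq expr → x = -6.3797e-04; check Q = 3.705

Direction: reverse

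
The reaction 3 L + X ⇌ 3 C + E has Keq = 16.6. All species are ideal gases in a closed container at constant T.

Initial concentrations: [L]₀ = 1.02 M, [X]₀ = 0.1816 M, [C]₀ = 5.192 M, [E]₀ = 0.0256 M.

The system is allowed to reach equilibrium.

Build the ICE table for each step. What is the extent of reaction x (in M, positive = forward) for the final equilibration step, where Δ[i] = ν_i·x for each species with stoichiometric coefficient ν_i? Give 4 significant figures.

x = -0.001999 M

Q₀ = 18.59 vs Keq = 16.6 ⇒ Q>K, reverse
Step 1:
                    L           X           C           E
  init           1.02      0.1816       5.192      0.0256
  Δ          0.005998    0.001999   -0.005998   -0.001999
  eq            1.026      0.1836       5.186      0.0236
  solve Keq expr → x = -0.001999; check Q = 16.6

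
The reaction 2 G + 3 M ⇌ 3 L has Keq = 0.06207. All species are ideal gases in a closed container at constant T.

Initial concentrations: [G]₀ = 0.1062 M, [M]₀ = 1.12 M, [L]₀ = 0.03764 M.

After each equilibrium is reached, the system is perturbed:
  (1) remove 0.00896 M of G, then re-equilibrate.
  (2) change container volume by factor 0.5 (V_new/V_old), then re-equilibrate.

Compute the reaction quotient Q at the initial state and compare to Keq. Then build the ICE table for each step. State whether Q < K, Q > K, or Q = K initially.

Q₀ = 0.003365 vs Keq = 0.06207 ⇒ Q<K, forward
Step 1:
                   G          M          L
  I           0.1062       1.12    0.03764
  C          -0.0273   -0.04095    0.04095
  E           0.0789      1.079    0.07859
  solve Keq expr → x = 0.01365; check Q = 0.06207
Then remove 0.00896 M of G.
Step 2:
                   G          M          L
  I          0.06994      1.079    0.07859
  C          0.00265   0.003975  -0.003975
  E          0.07259      1.083    0.07462
  solve Keq expr → x = -0.001325; check Q = 0.06207
Then change container volume by factor 0.5 (V_new/V_old).
Step 3:
                   G          M          L
  I           0.1452      2.166     0.1492
  C         -0.03163   -0.04745    0.04745
  E           0.1135      2.119     0.1967
  solve Keq expr → x = 0.01582; check Q = 0.06207

Q₀ = 0.003365; Q < K (proceeds forward)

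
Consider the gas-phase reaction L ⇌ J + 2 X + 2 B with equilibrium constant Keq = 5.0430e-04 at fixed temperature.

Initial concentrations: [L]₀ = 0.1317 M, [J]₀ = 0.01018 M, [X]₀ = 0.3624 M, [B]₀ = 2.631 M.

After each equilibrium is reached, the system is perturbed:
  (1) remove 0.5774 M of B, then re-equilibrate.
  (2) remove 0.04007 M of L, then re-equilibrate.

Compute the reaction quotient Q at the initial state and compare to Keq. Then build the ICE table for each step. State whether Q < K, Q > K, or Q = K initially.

Q₀ = 0.07027; Q > K (proceeds reverse)

Q₀ = 0.07027 vs Keq = 5.0430e-04 ⇒ Q>K, reverse
Step 1:
                    L           J           X           B
  init         0.1317     0.01018      0.3624       2.631
  Δ           0.01009    -0.01009    -0.02018    -0.02018
  eq           0.1418  8.9572e-05      0.3422       2.611
  solve Keq expr → x = -0.01009; check Q = 5.0430e-04
Then remove 0.5774 M of B.
Step 2:
                    L           J           X           B
  init         0.1418  8.9572e-05      0.3422       2.033
  Δ       -5.7914e-05  5.7914e-05  1.1583e-04  1.1583e-04
  eq           0.1417  1.4749e-04      0.3423       2.034
  solve Keq expr → x = 5.7914e-05; check Q = 5.0430e-04
Then remove 0.04007 M of L.
Step 3:
                    L           J           X           B
  init         0.1017  1.4749e-04      0.3423       2.034
  Δ        4.1593e-05 -4.1593e-05 -8.3187e-05 -8.3187e-05
  eq           0.1017  1.0589e-04      0.3423       2.033
  solve Keq expr → x = -4.1593e-05; check Q = 5.0430e-04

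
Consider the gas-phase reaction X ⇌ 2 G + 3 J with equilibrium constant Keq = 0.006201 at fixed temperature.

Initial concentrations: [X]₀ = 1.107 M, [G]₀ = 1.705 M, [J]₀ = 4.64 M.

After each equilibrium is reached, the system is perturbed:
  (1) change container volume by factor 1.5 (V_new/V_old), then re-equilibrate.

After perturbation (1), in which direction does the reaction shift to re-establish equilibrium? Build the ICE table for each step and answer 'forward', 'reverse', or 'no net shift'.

Direction: forward

Q₀ = 262.3 vs Keq = 0.006201 ⇒ Q>K, reverse
Step 1:
                   X          G          J
  init         1.107      1.705       4.64
  Δ           0.8349      -1.67     -2.505
  eq           1.942    0.03517      2.135
  solve Keq expr → x = -0.8349; check Q = 0.006201
Then change container volume by factor 1.5 (V_new/V_old).
Step 2:
                   X          G          J
  init         1.295    0.02345      1.424
  Δ         -0.01344    0.02688    0.04032
  eq           1.281    0.05033      1.464
  solve Keq expr → x = 0.01344; check Q = 0.006201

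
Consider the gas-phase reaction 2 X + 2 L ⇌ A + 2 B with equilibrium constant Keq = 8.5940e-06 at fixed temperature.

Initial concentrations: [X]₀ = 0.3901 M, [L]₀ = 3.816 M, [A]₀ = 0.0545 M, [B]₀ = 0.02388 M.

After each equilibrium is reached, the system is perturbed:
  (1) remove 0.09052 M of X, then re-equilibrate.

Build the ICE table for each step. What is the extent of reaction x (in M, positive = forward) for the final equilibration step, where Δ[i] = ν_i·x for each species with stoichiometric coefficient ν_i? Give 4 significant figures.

x = -0.001967 M

Q₀ = 1.4025e-05 vs Keq = 8.5940e-06 ⇒ Q>K, reverse
Step 1:
                  X         L         A         B
  init       0.3901     3.816    0.0545   0.02388
  Δ         0.00454   0.00454  -0.00227  -0.00454
  eq         0.3946     3.821   0.05223   0.01934
  solve Keq expr → x = -0.00227; check Q = 8.5940e-06
Then remove 0.09052 M of X.
Step 2:
                  X         L         A         B
  init       0.3041     3.821   0.05223   0.01934
  Δ        0.003935  0.003935 -0.001967 -0.003935
  eq         0.3081     3.824   0.05026   0.01541
  solve Keq expr → x = -0.001967; check Q = 8.5940e-06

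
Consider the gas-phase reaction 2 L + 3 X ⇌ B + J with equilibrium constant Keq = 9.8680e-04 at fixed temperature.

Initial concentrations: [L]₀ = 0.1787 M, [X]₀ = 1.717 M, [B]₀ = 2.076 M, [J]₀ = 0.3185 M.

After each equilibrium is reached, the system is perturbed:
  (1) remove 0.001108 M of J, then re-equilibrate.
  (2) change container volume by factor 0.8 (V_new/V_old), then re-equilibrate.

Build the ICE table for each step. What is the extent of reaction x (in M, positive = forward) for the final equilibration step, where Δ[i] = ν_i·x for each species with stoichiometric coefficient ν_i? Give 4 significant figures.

x = 0.007116 M

Q₀ = 4.091 vs Keq = 9.8680e-04 ⇒ Q>K, reverse
Step 1:
                  L         X         B         J
  Initial    0.1787     1.717     2.076    0.3185
  Change     0.6236    0.9353   -0.3118   -0.3118
  Equil      0.8023     2.652     1.764  0.006717
  solve Keq expr → x = -0.3118; check Q = 9.8680e-04
Then remove 0.001108 M of J.
Step 2:
                  L         X         B         J
  Initial    0.8023     2.652     1.764  0.005609
  Change  -0.002091 -0.003136  0.001045  0.001045
  Equil      0.8002     2.649     1.765  0.006655
  solve Keq expr → x = 0.001045; check Q = 9.8680e-04
Then change container volume by factor 0.8 (V_new/V_old).
Step 3:
                  L         X         B         J
  Initial         1     3.312     2.207  0.008319
  Change   -0.01423  -0.02135  0.007116  0.007116
  Equil       0.986      3.29     2.214   0.01543
  solve Keq expr → x = 0.007116; check Q = 9.8680e-04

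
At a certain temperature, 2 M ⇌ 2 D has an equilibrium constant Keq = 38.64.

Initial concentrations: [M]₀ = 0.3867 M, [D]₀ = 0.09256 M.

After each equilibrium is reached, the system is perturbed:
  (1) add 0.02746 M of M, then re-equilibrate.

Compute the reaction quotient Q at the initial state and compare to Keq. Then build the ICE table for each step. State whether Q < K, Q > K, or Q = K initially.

Q₀ = 0.05729; Q < K (proceeds forward)

Q₀ = 0.05729 vs Keq = 38.64 ⇒ Q<K, forward
Step 1:
                   M          D
  I           0.3867    0.09256
  C          -0.3203     0.3203
  E          0.06642     0.4128
  solve Keq expr → x = 0.1601; check Q = 38.64
Then add 0.02746 M of M.
Step 2:
                   M          D
  I          0.09388     0.4128
  C         -0.02365    0.02365
  E          0.07022     0.4365
  solve Keq expr → x = 0.01183; check Q = 38.64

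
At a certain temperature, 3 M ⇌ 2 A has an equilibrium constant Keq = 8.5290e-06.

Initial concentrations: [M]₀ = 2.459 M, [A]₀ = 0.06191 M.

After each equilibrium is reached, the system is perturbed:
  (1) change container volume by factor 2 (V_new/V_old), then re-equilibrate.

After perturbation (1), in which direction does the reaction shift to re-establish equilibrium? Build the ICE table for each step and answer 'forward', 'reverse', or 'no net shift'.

Q₀ = 2.5778e-04 vs Keq = 8.5290e-06 ⇒ Q>K, reverse
Step 1:
                  M         A
  init        2.459   0.06191
  Δ         0.07519  -0.05013
  eq          2.534   0.01178
  solve Keq expr → x = -0.02506; check Q = 8.5290e-06
Then change container volume by factor 2 (V_new/V_old).
Step 2:
                  M         A
  init        1.267  0.005891
  Δ        0.002569 -0.001713
  eq           1.27  0.004178
  solve Keq expr → x = -8.5636e-04; check Q = 8.5290e-06

Direction: reverse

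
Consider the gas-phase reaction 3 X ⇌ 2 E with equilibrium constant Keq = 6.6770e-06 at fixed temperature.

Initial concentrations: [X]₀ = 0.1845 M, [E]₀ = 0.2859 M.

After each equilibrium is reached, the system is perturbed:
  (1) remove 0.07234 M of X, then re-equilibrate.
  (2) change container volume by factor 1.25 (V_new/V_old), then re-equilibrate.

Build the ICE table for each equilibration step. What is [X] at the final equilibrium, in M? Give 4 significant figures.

Q₀ = 13.01 vs Keq = 6.6770e-06 ⇒ Q>K, reverse
Step 1:
                    X           E
  Initial      0.1845      0.2859
  Change        0.427     -0.2847
  Equil        0.6115    0.001236
  solve Keq expr → x = -0.1423; check Q = 6.6770e-06
Then remove 0.07234 M of X.
Step 2:
                    X           E
  Initial      0.5392    0.001236
  Change   3.1760e-04 -2.1174e-04
  Equil        0.5395    0.001024
  solve Keq expr → x = -1.0587e-04; check Q = 6.6770e-06
Then change container volume by factor 1.25 (V_new/V_old).
Step 3:
                    X           E
  Initial      0.4316  8.1910e-04
  Change   1.2922e-04 -8.6146e-05
  Equil        0.4317  7.3295e-04
  solve Keq expr → x = -4.3073e-05; check Q = 6.6770e-06

[X]_eq = 0.4317 M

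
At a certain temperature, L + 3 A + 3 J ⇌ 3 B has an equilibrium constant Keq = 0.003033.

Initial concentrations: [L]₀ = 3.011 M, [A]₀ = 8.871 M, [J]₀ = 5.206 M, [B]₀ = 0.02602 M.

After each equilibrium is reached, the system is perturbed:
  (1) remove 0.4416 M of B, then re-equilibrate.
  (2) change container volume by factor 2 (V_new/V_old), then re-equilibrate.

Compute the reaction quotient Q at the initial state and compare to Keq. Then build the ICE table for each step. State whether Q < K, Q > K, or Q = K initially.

Q₀ = 5.9399e-11; Q < K (proceeds forward)

Q₀ = 5.9399e-11 vs Keq = 0.003033 ⇒ Q<K, forward
Step 1:
                  L         A         J         B
  Initial     3.011     8.871     5.206   0.02602
  Change    -0.9177    -2.753    -2.753     2.753
  Equil       2.093     6.118     2.453     2.779
  solve Keq expr → x = 0.9177; check Q = 0.003033
Then remove 0.4416 M of B.
Step 2:
                  L         A         J         B
  Initial     2.093     6.118     2.453     2.337
  Change   -0.05468   -0.1641   -0.1641    0.1641
  Equil       2.039     5.954     2.289     2.501
  solve Keq expr → x = 0.05468; check Q = 0.003033
Then change container volume by factor 2 (V_new/V_old).
Step 3:
                  L         A         J         B
  Initial     1.019     2.977     1.144     1.251
  Change     0.1441    0.4323    0.4323   -0.4323
  Equil       1.163     3.409     1.577    0.8184
  solve Keq expr → x = -0.1441; check Q = 0.003033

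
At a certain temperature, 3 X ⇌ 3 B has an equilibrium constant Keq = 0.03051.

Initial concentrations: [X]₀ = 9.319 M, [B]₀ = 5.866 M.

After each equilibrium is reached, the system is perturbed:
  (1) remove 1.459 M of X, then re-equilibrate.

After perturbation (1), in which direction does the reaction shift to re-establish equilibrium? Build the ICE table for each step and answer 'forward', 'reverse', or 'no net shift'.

Q₀ = 0.2494 vs Keq = 0.03051 ⇒ Q>K, reverse
Step 1:
                   X          B
  init         9.319      5.866
  Δ            2.251     -2.251
  eq           11.57      3.615
  solve Keq expr → x = -0.7503; check Q = 0.03051
Then remove 1.459 M of X.
Step 2:
                   X          B
  init         10.11      3.615
  Δ           0.3474    -0.3474
  eq           10.46      3.268
  solve Keq expr → x = -0.1158; check Q = 0.03051

Direction: reverse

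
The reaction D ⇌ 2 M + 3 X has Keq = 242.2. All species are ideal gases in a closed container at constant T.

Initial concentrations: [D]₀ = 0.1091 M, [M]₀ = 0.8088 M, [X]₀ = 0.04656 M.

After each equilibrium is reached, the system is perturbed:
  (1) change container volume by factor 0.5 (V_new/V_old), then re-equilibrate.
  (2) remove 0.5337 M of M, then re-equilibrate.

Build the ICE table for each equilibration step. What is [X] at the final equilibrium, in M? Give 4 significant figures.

[X]_eq = 0.7364 M

Q₀ = 6.0520e-04 vs Keq = 242.2 ⇒ Q<K, forward
Step 1:
                    D           M           X
  init         0.1091      0.8088     0.04656
  Δ           -0.1089      0.2177      0.3266
  eq       2.2612e-04       1.027      0.3732
  solve Keq expr → x = 0.1089; check Q = 242.2
Then change container volume by factor 0.5 (V_new/V_old).
Step 2:
                    D           M           X
  init     4.5225e-04       2.053      0.7464
  Δ          0.006177    -0.01235    -0.01853
  eq          0.00663       2.041      0.7278
  solve Keq expr → x = -0.006177; check Q = 242.2
Then remove 0.5337 M of M.
Step 3:
                    D           M           X
  init        0.00663       1.507      0.7278
  Δ         -0.002857    0.005713     0.00857
  eq         0.003773       1.513      0.7364
  solve Keq expr → x = 0.002857; check Q = 242.2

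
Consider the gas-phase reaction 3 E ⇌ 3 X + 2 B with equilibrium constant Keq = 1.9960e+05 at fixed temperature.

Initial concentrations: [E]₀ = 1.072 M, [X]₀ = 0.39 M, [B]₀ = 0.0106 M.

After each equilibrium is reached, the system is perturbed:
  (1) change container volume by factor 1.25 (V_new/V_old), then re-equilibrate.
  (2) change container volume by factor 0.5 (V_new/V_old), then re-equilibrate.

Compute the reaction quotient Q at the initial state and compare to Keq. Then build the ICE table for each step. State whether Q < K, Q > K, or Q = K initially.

Q₀ = 5.4103e-06 vs Keq = 1.9960e+05 ⇒ Q<K, forward
Step 1:
                    E           X           B
  Initial       1.072        0.39      0.0106
  Change       -1.052       1.052      0.7015
  Equil       0.01968       1.442      0.7121
  solve Keq expr → x = 0.3508; check Q = 1.9960e+05
Then change container volume by factor 1.25 (V_new/V_old).
Step 2:
                    E           X           B
  Initial     0.01575       1.154      0.5697
  Change    -0.002129    0.002129    0.001419
  Equil       0.01362       1.156      0.5711
  solve Keq expr → x = 7.0959e-04; check Q = 1.9960e+05
Then change container volume by factor 0.5 (V_new/V_old).
Step 3:
                    E           X           B
  Initial     0.02723       2.312       1.142
  Change      0.01545    -0.01545     -0.0103
  Equil       0.04268       2.297       1.132
  solve Keq expr → x = -0.00515; check Q = 1.9960e+05

Q₀ = 5.4103e-06; Q < K (proceeds forward)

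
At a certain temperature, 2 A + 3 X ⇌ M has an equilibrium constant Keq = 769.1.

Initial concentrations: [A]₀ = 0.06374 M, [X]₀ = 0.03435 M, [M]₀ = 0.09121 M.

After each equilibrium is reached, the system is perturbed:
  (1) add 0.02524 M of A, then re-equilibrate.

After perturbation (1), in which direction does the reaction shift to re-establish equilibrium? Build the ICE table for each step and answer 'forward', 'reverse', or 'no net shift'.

Q₀ = 5.5391e+05 vs Keq = 769.1 ⇒ Q>K, reverse
Step 1:
                  A         X         M
  init      0.06374   0.03435   0.09121
  Δ         0.07752    0.1163  -0.03876
  eq         0.1413    0.1506   0.05245
  solve Keq expr → x = -0.03876; check Q = 769.1
Then add 0.02524 M of A.
Step 2:
                  A         X         M
  init       0.1665    0.1506   0.05245
  Δ        -0.00628  -0.00942   0.00314
  eq         0.1602    0.1412   0.05559
  solve Keq expr → x = 0.00314; check Q = 769.1

Direction: forward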